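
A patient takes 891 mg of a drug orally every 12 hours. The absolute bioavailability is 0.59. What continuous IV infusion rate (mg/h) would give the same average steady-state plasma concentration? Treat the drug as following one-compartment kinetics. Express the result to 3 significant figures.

43.8 mg/h

Equivalent systemic input: infusion rate = F·D/τ.
Rate = 0.59 × 891 / 12 = 43.81 mg/h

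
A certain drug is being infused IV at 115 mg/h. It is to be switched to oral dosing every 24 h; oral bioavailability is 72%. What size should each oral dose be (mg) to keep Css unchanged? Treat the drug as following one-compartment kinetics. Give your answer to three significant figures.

To maintain the same Css, the systemic dosing rate must be unchanged: F·D/τ = infusion rate.
D = rate × τ / F = 115 × 24 / 0.72 = 3833 mg

3830 mg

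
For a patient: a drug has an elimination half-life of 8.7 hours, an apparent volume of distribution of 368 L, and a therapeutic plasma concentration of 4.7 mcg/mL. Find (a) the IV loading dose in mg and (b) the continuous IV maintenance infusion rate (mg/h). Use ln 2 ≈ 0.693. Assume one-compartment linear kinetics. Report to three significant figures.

(a) 1730 mg; (b) 138 mg/h

LD = Vd × C = 368.0 × 4.7 = 1730 mg
CL = 0.693 × Vd / t½ = 0.693 × 368.0 / 8.7 = 29.31 L/h
Infusion rate = CL × Css = 29.31 × 4.7 = 137.8 mg/h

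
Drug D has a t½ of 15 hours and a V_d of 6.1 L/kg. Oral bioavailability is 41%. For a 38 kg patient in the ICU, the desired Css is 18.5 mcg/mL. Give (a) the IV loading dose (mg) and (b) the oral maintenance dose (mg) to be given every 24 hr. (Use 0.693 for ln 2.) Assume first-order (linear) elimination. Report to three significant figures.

Total Vd = 6.1 × 38 = 231.8 L
LD = Vd × C = 231.8 × 18.5 = 4288 mg
CL = 0.693 × Vd / t½ = 0.693 × 231.8 / 15 = 10.71 L/h
D = CL × Css × τ / F = 10.71 × 18.5 × 24 / 0.41 = 11600 mg

(a) 4290 mg; (b) 11600 mg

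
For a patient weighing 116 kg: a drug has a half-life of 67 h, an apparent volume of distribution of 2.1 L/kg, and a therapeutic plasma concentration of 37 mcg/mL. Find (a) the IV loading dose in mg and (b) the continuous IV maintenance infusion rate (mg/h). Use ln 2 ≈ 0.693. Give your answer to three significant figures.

Total Vd = 2.1 × 116 = 243.6 L
LD = Vd × C = 243.6 × 37 = 9013 mg
CL = 0.693 × Vd / t½ = 0.693 × 243.6 / 67 = 2.520 L/h
Infusion rate = CL × Css = 2.520 × 37 = 93.24 mg/h

(a) 9010 mg; (b) 93.2 mg/h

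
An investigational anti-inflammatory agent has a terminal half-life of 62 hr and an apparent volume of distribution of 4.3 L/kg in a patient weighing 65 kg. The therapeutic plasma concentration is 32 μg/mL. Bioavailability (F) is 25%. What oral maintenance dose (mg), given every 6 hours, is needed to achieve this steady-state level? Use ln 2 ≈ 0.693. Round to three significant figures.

2400 mg

Vd(total) = 65 kg × 4.3 L/kg = 279.5 L
CL = ln 2 · Vd / t½ = 0.693 × 279.5 / 62 = 3.124 L/h
D = CL × Css × τ / F = 3.124 × 32 × 6 / 0.25 = 2399 mg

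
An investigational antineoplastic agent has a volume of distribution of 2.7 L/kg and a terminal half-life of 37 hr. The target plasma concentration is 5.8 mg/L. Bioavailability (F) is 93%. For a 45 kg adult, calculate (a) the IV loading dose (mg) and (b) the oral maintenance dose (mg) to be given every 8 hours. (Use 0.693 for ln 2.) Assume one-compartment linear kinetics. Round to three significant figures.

(a) 705 mg; (b) 114 mg

Vd = 2.7 L/kg × 45 kg = 121.5 L
LD = Vd × C = 121.5 × 5.8 = 704.7 mg
CL = 0.693 × Vd / t½ = 0.693 × 121.5 / 37 = 2.276 L/h
D = CL × Css × τ / F = 2.276 × 5.8 × 8 / 0.93 = 113.6 mg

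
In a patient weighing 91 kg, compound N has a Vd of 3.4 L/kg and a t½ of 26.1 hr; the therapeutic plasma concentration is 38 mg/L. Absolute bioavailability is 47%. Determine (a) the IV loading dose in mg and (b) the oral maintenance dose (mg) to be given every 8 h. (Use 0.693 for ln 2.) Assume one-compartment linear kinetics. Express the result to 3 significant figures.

Vd = 3.4 L/kg × 91 kg = 309.4 L
LD = Vd × C = 309.4 × 38 = 11760 mg
CL = 0.693 × Vd / t½ = 0.693 × 309.4 / 26.1 = 8.215 L/h
D = CL × Css × τ / F = 8.215 × 38 × 8 / 0.47 = 5314 mg

(a) 11800 mg; (b) 5310 mg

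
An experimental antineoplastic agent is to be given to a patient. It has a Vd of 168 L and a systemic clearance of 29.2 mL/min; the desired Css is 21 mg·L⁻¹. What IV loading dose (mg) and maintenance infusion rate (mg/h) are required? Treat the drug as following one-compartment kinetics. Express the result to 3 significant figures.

(a) 3530 mg; (b) 36.8 mg/h

LD = Vd · C_target = 168.0 × 21 = 3528 mg
CL = 29.2 mL/min = 29.2 × 0.06 = 1.752 L/h
Maintenance: replace elimination → rate = CL × Css = 1.752 × 21 = 36.79 mg/h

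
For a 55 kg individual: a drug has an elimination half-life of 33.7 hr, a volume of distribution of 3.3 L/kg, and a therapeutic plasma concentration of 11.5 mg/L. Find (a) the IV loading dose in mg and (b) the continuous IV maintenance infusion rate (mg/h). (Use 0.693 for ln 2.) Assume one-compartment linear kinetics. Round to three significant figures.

(a) 2090 mg; (b) 42.9 mg/h

Vd = 3.3 L/kg × 55 kg = 181.5 L
LD = Vd × C = 181.5 × 11.5 = 2087 mg
CL = 0.693 × Vd / t½ = 0.693 × 181.5 / 33.7 = 3.732 L/h
Infusion rate = CL × Css = 3.732 × 11.5 = 42.92 mg/h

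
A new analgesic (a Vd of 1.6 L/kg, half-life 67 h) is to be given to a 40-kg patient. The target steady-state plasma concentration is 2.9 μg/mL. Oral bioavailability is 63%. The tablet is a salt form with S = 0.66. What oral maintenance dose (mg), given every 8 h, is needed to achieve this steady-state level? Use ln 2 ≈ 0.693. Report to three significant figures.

36.9 mg

Total Vd = 1.6 × 40 = 64.00 L
k = 0.693/67 = 0.01034 h⁻¹, so CL = k·Vd = 0.01034 × 64.00 = 0.6618 L/h
D = CL × Css × τ / F / S = 0.6618 × 2.9 × 8 / 0.63 / 0.66 = 36.93 mg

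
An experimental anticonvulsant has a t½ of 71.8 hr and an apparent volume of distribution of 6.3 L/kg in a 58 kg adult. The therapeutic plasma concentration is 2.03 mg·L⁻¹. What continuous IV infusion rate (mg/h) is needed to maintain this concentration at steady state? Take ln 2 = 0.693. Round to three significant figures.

Total Vd = 6.3 × 58 = 365.4 L
CL = 0.693 × Vd / t½ = 0.693 × 365.4 / 71.8 = 3.527 L/h
Infusion rate = CL × Css = 3.527 × 2.03 = 7.160 mg/h

7.16 mg/h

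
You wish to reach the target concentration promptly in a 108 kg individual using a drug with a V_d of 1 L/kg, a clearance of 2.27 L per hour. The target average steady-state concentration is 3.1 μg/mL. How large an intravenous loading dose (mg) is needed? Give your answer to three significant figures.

335 mg

Vd(total) = 108 kg × 1 L/kg = 108.0 L
Loading dose depends on Vd (not clearance): it fills the distribution volume.
LD = Vd × C = 108.0 × 3.100 = 334.8 mg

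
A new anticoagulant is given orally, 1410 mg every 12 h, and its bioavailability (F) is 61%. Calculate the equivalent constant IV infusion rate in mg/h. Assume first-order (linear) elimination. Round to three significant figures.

71.7 mg/h

Equivalent systemic input: infusion rate = F·D/τ.
Rate = 0.61 × 1410 / 12 = 71.68 mg/h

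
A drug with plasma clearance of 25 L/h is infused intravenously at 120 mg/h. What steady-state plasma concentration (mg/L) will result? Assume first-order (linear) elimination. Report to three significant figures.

4.80 mg/L

Css = rate / CL = 120 / 25.00 = 4.800 mg/L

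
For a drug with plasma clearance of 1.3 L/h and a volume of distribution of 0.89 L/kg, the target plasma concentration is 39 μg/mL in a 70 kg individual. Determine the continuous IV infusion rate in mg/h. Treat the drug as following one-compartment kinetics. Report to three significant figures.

Maintenance depends on clearance, not Vd — rate in must match rate out.
R₀ = 1.300 × 39 = 50.70 mg/h

50.7 mg/h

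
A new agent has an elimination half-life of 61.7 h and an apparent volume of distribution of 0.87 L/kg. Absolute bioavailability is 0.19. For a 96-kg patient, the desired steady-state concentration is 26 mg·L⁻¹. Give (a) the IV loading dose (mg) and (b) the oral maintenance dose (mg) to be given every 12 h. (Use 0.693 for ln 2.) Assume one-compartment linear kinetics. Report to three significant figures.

(a) 2170 mg; (b) 1540 mg

Total Vd = 0.87 × 96 = 83.52 L
LD = Vd × C = 83.52 × 26 = 2172 mg
CL = 0.693 × Vd / t½ = 0.693 × 83.52 / 61.7 = 0.9381 L/h
D = CL × Css × τ / F = 0.9381 × 26 × 12 / 0.19 = 1540 mg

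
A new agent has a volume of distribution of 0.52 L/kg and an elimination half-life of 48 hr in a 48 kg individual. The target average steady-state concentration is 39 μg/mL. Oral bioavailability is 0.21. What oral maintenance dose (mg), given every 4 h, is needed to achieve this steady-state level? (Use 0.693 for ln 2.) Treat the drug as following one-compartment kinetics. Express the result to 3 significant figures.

268 mg

Vd = 0.52 L/kg × 48 kg = 24.96 L
k = 0.693/48 = 0.01444 h⁻¹, so CL = k·Vd = 0.01444 × 24.96 = 0.3604 L/h
D = CL × Css × τ / F = 0.3604 × 39 × 4 / 0.21 = 267.7 mg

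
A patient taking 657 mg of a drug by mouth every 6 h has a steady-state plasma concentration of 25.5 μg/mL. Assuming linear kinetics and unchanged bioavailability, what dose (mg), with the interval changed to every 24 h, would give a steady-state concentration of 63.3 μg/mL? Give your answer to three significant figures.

For first-order elimination, Css ∝ F·D/(CL·τ); F and CL are unchanged, so Css ∝ D/τ.
D₂ = D₁ × (Css,target / Css,current) × (τ₂/τ₁) = 657 × (63.3/25.5) × (24/6) = 6524 mg

6520 mg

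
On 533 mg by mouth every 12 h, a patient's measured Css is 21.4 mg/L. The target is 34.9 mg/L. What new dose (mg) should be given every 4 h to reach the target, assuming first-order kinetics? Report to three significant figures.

290 mg

For first-order elimination, Css ∝ F·D/(CL·τ); F and CL are unchanged, so Css ∝ D/τ.
D₂ = D₁ × (Css,target / Css,current) × (τ₂/τ₁) = 533 × (34.9/21.4) × (4/12) = 289.7 mg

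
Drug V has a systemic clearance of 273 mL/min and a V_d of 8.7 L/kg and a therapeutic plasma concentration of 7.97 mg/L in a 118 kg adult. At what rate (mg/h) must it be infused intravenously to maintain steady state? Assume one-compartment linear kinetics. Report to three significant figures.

Convert clearance: 273 mL/min × 60 min/h ÷ 1000 mL/L = 16.38 L/h
Rate = CL × Css = 16.38 × 7.97 = 130.5 mg/h

131 mg/h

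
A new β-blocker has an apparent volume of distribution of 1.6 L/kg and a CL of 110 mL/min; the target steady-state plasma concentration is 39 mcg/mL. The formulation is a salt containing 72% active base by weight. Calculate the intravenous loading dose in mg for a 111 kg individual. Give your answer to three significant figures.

9620 mg

Vd = 1.6 L/kg × 111 kg = 177.6 L
LD = Vd × C / S = 177.6 × 39.00 / 0.72 = 9620 mg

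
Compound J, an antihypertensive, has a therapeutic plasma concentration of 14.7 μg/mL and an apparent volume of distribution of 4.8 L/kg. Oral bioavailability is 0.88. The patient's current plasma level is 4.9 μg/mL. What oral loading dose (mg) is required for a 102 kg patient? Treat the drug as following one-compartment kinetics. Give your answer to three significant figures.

Total Vd = 4.8 × 102 = 489.6 L
The loading dose fills Vd to the target concentration.
Concentration deficit ΔC = 14.7 − 4.9 = 9.800 mg/L
LD = Vd × ΔC / F = 489.6 × 9.800 / 0.88 = 5452 mg

5450 mg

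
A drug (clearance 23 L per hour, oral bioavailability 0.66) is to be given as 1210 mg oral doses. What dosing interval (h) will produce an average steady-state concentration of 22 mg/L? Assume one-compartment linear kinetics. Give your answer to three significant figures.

1.58 h

F·D/τ = CL·Css → τ = F·D / (CL·Css).
τ = 0.66 × 1210 / (23 × 22) = 1.578 h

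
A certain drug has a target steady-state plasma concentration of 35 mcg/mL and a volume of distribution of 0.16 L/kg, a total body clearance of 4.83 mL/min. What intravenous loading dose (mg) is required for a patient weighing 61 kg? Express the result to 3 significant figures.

342 mg

Total Vd = 0.16 × 61 = 9.760 L
LD = Vd × C = 9.760 × 35.00 = 341.6 mg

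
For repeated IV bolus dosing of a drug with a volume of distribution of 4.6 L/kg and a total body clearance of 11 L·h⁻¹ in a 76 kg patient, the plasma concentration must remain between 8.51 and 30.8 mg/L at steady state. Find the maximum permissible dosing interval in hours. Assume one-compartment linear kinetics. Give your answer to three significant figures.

Vd = 4.6 L/kg × 76 kg = 349.6 L
k = CL / Vd = 11.00 / 349.6 = 0.03146 h⁻¹
Between IV bolus doses, concentration decays as C = C₀·e^(−kτ), so C_peak/C_trough = e^(kτ).
τ_max = ln(C_peak/C_trough) / k = ln(30.8/8.51) / 0.03146 = 1.286 / 0.03146 = 40.88 h

40.9 h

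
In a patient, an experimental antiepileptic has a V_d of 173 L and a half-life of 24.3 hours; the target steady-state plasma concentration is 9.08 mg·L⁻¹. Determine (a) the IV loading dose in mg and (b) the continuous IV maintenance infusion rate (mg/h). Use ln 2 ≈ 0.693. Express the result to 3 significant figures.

(a) 1570 mg; (b) 44.8 mg/h

LD = Vd × C = 173.0 × 9.08 = 1571 mg
CL = 0.693 × Vd / t½ = 0.693 × 173.0 / 24.3 = 4.934 L/h
Infusion rate = CL × Css = 4.934 × 9.08 = 44.80 mg/h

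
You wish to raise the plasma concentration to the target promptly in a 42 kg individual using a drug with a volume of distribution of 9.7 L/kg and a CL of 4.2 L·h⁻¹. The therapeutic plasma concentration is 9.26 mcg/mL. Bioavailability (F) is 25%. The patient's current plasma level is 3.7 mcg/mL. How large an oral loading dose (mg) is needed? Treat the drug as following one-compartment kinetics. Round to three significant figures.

9060 mg

Total Vd = 9.7 × 42 = 407.4 L
Concentration deficit ΔC = 9.26 − 3.7 = 5.560 mg/L
LD = Vd × ΔC / F = 407.4 × 5.560 / 0.25 = 9061 mg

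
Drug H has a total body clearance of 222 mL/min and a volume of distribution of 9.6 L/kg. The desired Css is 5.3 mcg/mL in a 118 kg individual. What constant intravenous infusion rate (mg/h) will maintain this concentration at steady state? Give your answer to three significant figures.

70.6 mg/h

CL = 222 mL/min × 60/1000 = 13.32 L/h
Infusion rate = CL · Css = 13.32 L/h × 5.3 mg/L = 70.60 mg/h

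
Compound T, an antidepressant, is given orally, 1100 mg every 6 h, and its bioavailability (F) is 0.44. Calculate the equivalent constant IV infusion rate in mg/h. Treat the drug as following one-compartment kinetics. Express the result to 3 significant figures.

80.7 mg/h

Equivalent systemic input: infusion rate = F·D/τ.
Rate = 0.44 × 1100 / 6 = 80.67 mg/h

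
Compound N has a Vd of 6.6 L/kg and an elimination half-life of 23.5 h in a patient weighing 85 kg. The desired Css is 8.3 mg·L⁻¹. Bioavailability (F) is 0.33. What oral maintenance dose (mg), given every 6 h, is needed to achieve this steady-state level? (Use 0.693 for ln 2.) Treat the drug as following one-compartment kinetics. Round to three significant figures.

2500 mg

Vd(total) = 85 kg × 6.6 L/kg = 561.0 L
k = 0.693/23.5 = 0.02949 h⁻¹, so CL = k·Vd = 0.02949 × 561.0 = 16.54 L/h
D = CL × Css × τ / F = 16.54 × 8.3 × 6 / 0.33 = 2496 mg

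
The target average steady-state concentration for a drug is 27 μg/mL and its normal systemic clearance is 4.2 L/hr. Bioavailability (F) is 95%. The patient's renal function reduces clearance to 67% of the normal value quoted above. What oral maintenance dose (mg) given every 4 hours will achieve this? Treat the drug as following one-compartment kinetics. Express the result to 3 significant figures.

Patient clearance = 0.67 × 4.200 = 2.814 L/h
At steady state, dose per interval replaces the amount cleared in that interval: F·D/τ = CL·Css.
D = CL × Css × τ / F = 2.814 × 27 × 4 / 0.95 = 319.9 mg

320 mg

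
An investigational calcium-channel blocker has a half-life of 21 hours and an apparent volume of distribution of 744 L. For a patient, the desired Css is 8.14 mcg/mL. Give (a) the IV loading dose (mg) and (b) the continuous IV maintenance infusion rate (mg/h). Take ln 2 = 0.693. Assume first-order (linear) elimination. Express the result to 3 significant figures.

LD = Vd × C = 744.0 × 8.14 = 6056 mg
CL = 0.693 × Vd / t½ = 0.693 × 744.0 / 21 = 24.55 L/h
Infusion rate = CL × Css = 24.55 × 8.14 = 199.8 mg/h

(a) 6060 mg; (b) 200 mg/h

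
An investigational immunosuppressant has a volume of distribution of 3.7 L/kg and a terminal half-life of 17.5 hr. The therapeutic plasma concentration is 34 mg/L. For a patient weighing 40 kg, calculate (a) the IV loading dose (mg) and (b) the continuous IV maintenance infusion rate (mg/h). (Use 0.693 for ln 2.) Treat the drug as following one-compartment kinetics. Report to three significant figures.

Vd = 3.7 L/kg × 40 kg = 148.0 L
LD = Vd × C = 148.0 × 34 = 5032 mg
CL = 0.693 × Vd / t½ = 0.693 × 148.0 / 17.5 = 5.861 L/h
Infusion rate = CL × Css = 5.861 × 34 = 199.3 mg/h

(a) 5030 mg; (b) 199 mg/h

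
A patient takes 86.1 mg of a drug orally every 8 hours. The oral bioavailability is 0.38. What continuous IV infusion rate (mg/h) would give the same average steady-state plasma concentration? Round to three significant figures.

4.09 mg/h

Equivalent systemic input: infusion rate = F·D/τ.
Rate = 0.38 × 86.1 / 8 = 4.090 mg/h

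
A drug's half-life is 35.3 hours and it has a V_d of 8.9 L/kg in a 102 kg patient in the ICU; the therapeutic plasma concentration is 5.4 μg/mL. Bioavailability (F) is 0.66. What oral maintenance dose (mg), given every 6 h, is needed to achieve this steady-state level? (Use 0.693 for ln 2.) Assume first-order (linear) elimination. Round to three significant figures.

875 mg

Total Vd = 8.9 × 102 = 907.8 L
CL = ln 2 · Vd / t½ = 0.693 × 907.8 / 35.3 = 17.82 L/h
D = CL × Css × τ / F = 17.82 × 5.4 × 6 / 0.66 = 874.8 mg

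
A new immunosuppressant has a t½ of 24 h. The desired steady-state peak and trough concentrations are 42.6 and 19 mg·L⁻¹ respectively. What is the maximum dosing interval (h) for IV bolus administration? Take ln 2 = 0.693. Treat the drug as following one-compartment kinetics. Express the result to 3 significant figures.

k = 0.693 / t½ = 0.693 / 24 = 0.02888 h⁻¹
Between IV bolus doses, concentration decays as C = C₀·e^(−kτ), so C_peak/C_trough = e^(kτ).
τ_max = ln(C_peak/C_trough) / k = ln(42.6/19) / 0.02888 = 0.8074 / 0.02888 = 27.96 h

28.0 h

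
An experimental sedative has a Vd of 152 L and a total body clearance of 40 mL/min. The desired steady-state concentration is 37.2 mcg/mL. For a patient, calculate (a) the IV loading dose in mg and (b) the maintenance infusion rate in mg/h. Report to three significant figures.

(a) 5650 mg; (b) 89.3 mg/h

Loading: fill Vd to C_target → 152.0 L × 37.2 mg/L = 5654 mg
CL = 40 mL/min = 40 × 0.06 = 2.400 L/h
Maintenance infusion rate = CL × Css = 2.400 × 37.2 = 89.28 mg/h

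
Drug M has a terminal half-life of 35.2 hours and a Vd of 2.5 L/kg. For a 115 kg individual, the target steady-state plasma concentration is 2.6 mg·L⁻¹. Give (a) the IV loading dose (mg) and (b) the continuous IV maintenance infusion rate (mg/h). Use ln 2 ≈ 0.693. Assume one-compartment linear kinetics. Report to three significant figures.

Vd(total) = 115 kg × 2.5 L/kg = 287.5 L
LD = Vd × C = 287.5 × 2.6 = 747.5 mg
CL = 0.693 × Vd / t½ = 0.693 × 287.5 / 35.2 = 5.660 L/h
Infusion rate = CL × Css = 5.660 × 2.6 = 14.72 mg/h

(a) 748 mg; (b) 14.7 mg/h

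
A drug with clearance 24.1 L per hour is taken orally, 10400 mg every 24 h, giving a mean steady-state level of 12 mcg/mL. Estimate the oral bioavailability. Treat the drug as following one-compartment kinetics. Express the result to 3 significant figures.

0.667

F·D/τ = CL·Css at steady state → F = CL·Css·τ / D.
F = 24.1 × 12 × 24 / 10400 = 0.667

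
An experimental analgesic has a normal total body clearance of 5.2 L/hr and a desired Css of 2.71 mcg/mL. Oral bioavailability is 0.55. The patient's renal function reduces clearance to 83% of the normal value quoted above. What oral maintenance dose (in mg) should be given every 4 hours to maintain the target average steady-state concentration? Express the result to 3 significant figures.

85.1 mg

Patient clearance = 0.83 × 5.200 = 4.316 L/h
D = CL × Css × τ / F = 4.316 × 2.71 × 4 / 0.55 = 85.06 mg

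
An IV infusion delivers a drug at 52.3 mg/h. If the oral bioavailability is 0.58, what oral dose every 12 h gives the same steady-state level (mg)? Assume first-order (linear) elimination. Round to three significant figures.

To maintain the same Css, the systemic dosing rate must be unchanged: F·D/τ = infusion rate.
D = rate × τ / F = 52.3 × 12 / 0.58 = 1082 mg

1080 mg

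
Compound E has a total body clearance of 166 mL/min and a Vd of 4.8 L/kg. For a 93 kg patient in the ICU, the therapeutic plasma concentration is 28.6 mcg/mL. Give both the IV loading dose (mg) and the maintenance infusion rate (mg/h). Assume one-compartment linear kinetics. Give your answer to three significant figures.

(a) 12800 mg; (b) 285 mg/h

Vd = 4.8 L/kg × 93 kg = 446.4 L
Loading: fill Vd to C_target → 446.4 L × 28.6 mg/L = 12770 mg
Convert clearance: 166 mL/min × 60 min/h ÷ 1000 mL/L = 9.960 L/h
Maintenance: replace elimination → rate = CL × Css = 9.960 × 28.6 = 284.9 mg/h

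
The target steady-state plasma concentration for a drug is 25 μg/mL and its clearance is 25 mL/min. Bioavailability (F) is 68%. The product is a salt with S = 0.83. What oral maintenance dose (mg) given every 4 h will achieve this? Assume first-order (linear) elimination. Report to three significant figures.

266 mg

CL = 25 mL/min × 60/1000 = 1.500 L/h
D = CL × Css × τ / F / S = 1.500 × 25 × 4 / 0.68 / 0.83 = 265.8 mg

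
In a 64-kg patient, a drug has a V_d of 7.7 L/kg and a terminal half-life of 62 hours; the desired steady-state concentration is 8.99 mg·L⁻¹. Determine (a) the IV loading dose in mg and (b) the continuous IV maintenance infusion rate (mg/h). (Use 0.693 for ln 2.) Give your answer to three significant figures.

Vd = 7.7 L/kg × 64 kg = 492.8 L
LD = Vd × C = 492.8 × 8.99 = 4430 mg
CL = 0.693 × Vd / t½ = 0.693 × 492.8 / 62 = 5.508 L/h
Infusion rate = CL × Css = 5.508 × 8.99 = 49.52 mg/h

(a) 4430 mg; (b) 49.5 mg/h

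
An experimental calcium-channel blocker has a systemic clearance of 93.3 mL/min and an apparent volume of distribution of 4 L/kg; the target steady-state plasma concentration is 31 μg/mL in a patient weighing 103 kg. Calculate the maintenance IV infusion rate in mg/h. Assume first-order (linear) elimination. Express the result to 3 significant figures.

174 mg/h

CL = 93.3 mL/min × 60/1000 = 5.598 L/h
Rate = CL × Css = 5.598 × 31 = 173.5 mg/h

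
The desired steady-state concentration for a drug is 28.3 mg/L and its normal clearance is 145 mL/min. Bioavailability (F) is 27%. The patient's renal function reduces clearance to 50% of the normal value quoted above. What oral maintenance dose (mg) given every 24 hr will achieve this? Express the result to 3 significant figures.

10900 mg

Convert clearance: 145 mL/min × 60 min/h ÷ 1000 mL/L = 8.700 L/h
Patient clearance = 0.5 × 8.700 = 4.350 L/h
D = CL × Css × τ / F = 4.350 × 28.3 × 24 / 0.27 = 10940 mg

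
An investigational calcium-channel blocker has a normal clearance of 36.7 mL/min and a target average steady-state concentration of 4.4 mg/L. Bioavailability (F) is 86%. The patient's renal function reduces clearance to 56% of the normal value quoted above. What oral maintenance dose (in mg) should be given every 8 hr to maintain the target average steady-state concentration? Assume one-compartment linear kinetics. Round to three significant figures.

50.5 mg

CL = 36.7 mL/min = 36.7 × 0.06 = 2.202 L/h
Patient clearance = 0.56 × 2.202 = 1.233 L/h
D = CL × Css × τ / F = 1.233 × 4.4 × 8 / 0.86 = 50.47 mg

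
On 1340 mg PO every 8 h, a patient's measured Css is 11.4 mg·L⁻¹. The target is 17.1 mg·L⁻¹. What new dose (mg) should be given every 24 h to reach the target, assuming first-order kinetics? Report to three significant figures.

With linear kinetics, Css is proportional to dose rate (D/τ) at fixed clearance.
D₂ = D₁ × (Css,target / Css,current) × (τ₂/τ₁) = 1340 × (17.1/11.4) × (24/8) = 6030 mg

6030 mg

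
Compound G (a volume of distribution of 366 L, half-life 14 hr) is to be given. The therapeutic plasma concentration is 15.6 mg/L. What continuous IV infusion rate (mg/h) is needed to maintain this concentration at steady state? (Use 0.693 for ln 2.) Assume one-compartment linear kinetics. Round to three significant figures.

283 mg/h

CL = ln 2 · Vd / t½ = 0.693 × 366.0 / 14 = 18.12 L/h
Infusion rate = CL × Css = 18.12 × 15.6 = 282.7 mg/h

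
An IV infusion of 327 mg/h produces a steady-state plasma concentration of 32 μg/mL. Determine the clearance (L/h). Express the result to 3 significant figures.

10.2 L/h

At steady state, infusion rate = CL × Css, so CL = rate / Css.
CL = 327 / 32 = 10.22 L/h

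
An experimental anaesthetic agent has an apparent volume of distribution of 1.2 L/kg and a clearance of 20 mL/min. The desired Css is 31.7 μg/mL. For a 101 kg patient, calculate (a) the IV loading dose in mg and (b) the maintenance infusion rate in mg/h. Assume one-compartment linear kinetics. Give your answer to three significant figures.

(a) 3840 mg; (b) 38.0 mg/h

Vd = 1.2 L/kg × 101 kg = 121.2 L
LD = Vd · C_target = 121.2 × 31.7 = 3842 mg
CL = 20 mL/min × 60/1000 = 1.200 L/h
Infusion rate = 1.200 L/h × 31.7 mg/L = 38.04 mg/h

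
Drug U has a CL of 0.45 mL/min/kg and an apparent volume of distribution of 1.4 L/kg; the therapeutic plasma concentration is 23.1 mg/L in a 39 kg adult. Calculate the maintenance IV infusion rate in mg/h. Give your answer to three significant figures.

24.3 mg/h

CL = 0.45 mL/min/kg × 39 kg = 17.55 mL/min = 17.55 × 60/1000 = 1.053 L/h
At steady state, infusion rate equals elimination rate: rate in = CL × Css.
Infusion rate = CL · Css = 1.053 L/h × 23.1 mg/L = 24.32 mg/h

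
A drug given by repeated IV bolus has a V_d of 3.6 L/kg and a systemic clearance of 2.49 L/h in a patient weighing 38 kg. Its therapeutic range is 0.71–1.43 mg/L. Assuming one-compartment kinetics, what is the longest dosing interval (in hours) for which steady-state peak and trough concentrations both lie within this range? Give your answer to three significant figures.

Vd(total) = 38 kg × 3.6 L/kg = 136.8 L
k = CL / Vd = 2.490 / 136.8 = 0.01820 h⁻¹
Between IV bolus doses, concentration decays as C = C₀·e^(−kτ), so C_peak/C_trough = e^(kτ).
τ_max = ln(C_peak/C_trough) / k = ln(1.43/0.71) / 0.01820 = 0.7002 / 0.01820 = 38.47 h

38.5 h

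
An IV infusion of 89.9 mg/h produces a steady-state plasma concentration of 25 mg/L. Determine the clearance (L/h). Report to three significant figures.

At steady state, infusion rate = CL × Css, so CL = rate / Css.
CL = 89.9 / 25 = 3.596 L/h

3.60 L/h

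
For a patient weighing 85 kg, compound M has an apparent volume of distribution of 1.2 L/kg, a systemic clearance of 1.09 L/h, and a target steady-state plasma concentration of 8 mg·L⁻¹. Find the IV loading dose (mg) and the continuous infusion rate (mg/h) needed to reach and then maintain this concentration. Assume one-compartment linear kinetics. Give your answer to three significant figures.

(a) 816 mg; (b) 8.72 mg/h

Total Vd = 1.2 × 85 = 102.0 L
Loading: fill Vd to C_target → 102.0 L × 8 mg/L = 816.0 mg
Maintenance: replace elimination → rate = CL × Css = 1.090 × 8 = 8.720 mg/h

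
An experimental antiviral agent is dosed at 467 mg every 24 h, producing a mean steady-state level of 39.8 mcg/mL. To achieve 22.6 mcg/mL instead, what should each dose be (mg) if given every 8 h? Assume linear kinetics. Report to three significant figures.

For first-order elimination, Css ∝ F·D/(CL·τ); F and CL are unchanged, so Css ∝ D/τ.
D₂ = D₁ × (Css,target / Css,current) × (τ₂/τ₁) = 467 × (22.6/39.8) × (8/24) = 88.39 mg

88.4 mg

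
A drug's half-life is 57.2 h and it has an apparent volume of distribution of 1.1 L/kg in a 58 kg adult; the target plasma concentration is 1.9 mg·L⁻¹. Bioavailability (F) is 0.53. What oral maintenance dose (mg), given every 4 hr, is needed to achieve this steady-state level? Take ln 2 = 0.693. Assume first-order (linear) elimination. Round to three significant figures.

Vd = 1.1 L/kg × 58 kg = 63.80 L
k = 0.693/57.2 = 0.01212 h⁻¹, so CL = k·Vd = 0.01212 × 63.80 = 0.7733 L/h
D = CL × Css × τ / F = 0.7733 × 1.9 × 4 / 0.53 = 11.09 mg

11.1 mg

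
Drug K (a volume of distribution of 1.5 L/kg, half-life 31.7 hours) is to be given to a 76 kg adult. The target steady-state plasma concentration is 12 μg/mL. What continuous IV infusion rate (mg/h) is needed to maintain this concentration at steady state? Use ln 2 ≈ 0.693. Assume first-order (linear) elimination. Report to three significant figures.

29.9 mg/h

Vd = 1.5 L/kg × 76 kg = 114.0 L
CL = ln 2 · Vd / t½ = 0.693 × 114.0 / 31.7 = 2.492 L/h
Infusion rate = CL × Css = 2.492 × 12 = 29.90 mg/h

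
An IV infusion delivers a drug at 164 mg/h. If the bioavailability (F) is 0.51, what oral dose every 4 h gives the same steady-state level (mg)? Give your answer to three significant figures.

To maintain the same Css, the systemic dosing rate must be unchanged: F·D/τ = infusion rate.
D = rate × τ / F = 164 × 4 / 0.51 = 1286 mg

1290 mg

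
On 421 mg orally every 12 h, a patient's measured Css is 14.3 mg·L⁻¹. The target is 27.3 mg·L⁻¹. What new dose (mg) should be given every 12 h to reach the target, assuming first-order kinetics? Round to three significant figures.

804 mg

With linear kinetics, Css is proportional to dose rate (D/τ) at fixed clearance.
D₂ = D₁ × (Css,target / Css,current) = 421 × 27.3/14.3 = 803.7 mg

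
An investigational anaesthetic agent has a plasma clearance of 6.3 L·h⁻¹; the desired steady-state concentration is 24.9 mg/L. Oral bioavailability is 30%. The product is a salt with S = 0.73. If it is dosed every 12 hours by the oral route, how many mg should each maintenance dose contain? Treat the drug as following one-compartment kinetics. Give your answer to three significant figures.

8600 mg

D = CL × Css × τ / F / S = 6.300 × 24.9 × 12 / 0.3 / 0.73 = 8596 mg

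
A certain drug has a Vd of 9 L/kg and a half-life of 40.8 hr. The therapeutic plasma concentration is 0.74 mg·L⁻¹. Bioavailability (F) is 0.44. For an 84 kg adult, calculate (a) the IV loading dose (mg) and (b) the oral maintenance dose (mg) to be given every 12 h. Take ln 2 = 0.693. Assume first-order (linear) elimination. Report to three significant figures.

Vd = 9 L/kg × 84 kg = 756.0 L
LD = Vd × C = 756.0 × 0.74 = 559.4 mg
CL = 0.693 × Vd / t½ = 0.693 × 756.0 / 40.8 = 12.84 L/h
D = CL × Css × τ / F = 12.84 × 0.74 × 12 / 0.44 = 259.1 mg

(a) 559 mg; (b) 259 mg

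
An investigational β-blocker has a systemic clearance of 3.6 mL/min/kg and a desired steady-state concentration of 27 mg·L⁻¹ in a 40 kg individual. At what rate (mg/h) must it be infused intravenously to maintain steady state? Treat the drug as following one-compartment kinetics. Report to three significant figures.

CL = 3.6 mL/min/kg × 40 kg = 144.0 mL/min = 144.0 × 60/1000 = 8.640 L/h
Infusion rate = CL · Css = 8.640 L/h × 27 mg/L = 233.3 mg/h

233 mg/h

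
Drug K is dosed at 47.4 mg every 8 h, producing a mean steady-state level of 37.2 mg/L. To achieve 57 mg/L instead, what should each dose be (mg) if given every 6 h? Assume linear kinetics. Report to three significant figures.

54.5 mg

For first-order elimination, Css ∝ F·D/(CL·τ); F and CL are unchanged, so Css ∝ D/τ.
D₂ = D₁ × (Css,target / Css,current) × (τ₂/τ₁) = 47.4 × (57/37.2) × (6/8) = 54.47 mg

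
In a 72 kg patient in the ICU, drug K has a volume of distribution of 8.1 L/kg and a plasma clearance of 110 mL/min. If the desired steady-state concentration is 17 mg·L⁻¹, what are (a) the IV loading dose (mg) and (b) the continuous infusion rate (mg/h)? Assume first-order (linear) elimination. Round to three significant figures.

Total Vd = 8.1 × 72 = 583.2 L
Loading dose = Vd × C = 583.2 × 17 = 9914 mg
Convert clearance: 110 mL/min × 60 min/h ÷ 1000 mL/L = 6.600 L/h
Infusion rate = 6.600 L/h × 17 mg/L = 112.2 mg/h

(a) 9910 mg; (b) 112 mg/h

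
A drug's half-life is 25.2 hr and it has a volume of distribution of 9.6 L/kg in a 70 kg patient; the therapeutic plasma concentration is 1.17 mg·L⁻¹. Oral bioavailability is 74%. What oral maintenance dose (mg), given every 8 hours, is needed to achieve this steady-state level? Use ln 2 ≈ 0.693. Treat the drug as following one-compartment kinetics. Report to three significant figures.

234 mg

Vd = 9.6 L/kg × 70 kg = 672.0 L
CL = ln 2 · Vd / t½ = 0.693 × 672.0 / 25.2 = 18.48 L/h
D = CL × Css × τ / F = 18.48 × 1.17 × 8 / 0.74 = 233.7 mg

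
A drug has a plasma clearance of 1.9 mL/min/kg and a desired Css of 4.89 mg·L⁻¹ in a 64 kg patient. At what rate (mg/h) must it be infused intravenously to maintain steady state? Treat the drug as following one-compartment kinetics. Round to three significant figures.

35.7 mg/h

CL = 1.9 mL/min/kg × 64 kg = 121.6 mL/min = 121.6 × 60/1000 = 7.296 L/h
R₀ = 7.296 × 4.89 = 35.68 mg/h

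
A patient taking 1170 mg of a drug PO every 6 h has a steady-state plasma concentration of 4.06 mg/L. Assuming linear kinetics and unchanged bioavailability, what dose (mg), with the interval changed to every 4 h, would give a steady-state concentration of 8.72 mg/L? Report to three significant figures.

1680 mg

With linear kinetics, Css is proportional to dose rate (D/τ) at fixed clearance.
D₂ = D₁ × (Css,target / Css,current) × (τ₂/τ₁) = 1170 × (8.72/4.06) × (4/6) = 1675 mg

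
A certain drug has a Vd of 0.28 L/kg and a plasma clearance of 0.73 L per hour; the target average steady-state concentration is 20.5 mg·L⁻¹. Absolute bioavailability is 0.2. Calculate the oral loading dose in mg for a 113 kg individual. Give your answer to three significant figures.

3240 mg

Total Vd = 0.28 × 113 = 31.64 L
LD = Vd × C / F = 31.64 × 20.50 / 0.2 = 3243 mg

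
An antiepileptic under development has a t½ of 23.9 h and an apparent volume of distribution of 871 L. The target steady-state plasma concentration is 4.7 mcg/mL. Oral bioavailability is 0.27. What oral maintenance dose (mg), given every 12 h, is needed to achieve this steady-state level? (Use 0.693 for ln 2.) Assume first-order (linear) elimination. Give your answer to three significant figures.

5280 mg

CL = 0.693 × Vd / t½ = 0.693 × 871.0 / 23.9 = 25.26 L/h
D = CL × Css × τ / F = 25.26 × 4.7 × 12 / 0.27 = 5277 mg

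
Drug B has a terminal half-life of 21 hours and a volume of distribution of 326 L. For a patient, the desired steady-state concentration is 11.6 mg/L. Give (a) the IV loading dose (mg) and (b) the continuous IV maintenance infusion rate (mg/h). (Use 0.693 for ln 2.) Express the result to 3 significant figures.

LD = Vd × C = 326.0 × 11.6 = 3782 mg
CL = 0.693 × Vd / t½ = 0.693 × 326.0 / 21 = 10.76 L/h
Infusion rate = CL × Css = 10.76 × 11.6 = 124.8 mg/h

(a) 3780 mg; (b) 125 mg/h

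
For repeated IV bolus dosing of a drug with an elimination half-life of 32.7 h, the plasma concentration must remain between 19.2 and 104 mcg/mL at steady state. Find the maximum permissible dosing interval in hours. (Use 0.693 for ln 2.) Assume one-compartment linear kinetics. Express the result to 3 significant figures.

79.7 h

k = 0.693 / t½ = 0.693 / 32.7 = 0.02119 h⁻¹
Between IV bolus doses, concentration decays as C = C₀·e^(−kτ), so C_peak/C_trough = e^(kτ).
τ_max = ln(C_peak/C_trough) / k = ln(104/19.2) / 0.02119 = 1.689 / 0.02119 = 79.71 h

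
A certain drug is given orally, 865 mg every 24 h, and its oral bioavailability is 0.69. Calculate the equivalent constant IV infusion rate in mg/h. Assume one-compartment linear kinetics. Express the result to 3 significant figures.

Equivalent systemic input: infusion rate = F·D/τ.
Rate = 0.69 × 865 / 24 = 24.87 mg/h

24.9 mg/h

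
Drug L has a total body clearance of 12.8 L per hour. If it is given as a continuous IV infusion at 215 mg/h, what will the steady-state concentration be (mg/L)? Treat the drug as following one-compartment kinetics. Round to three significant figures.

16.8 mg/L

Css = rate / CL = 215 / 12.80 = 16.80 mg/L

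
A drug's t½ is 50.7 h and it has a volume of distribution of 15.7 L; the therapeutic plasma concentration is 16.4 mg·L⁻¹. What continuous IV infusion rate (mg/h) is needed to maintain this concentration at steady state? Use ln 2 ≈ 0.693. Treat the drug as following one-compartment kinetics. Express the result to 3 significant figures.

k = 0.693/50.7 = 0.01367 h⁻¹, so CL = k·Vd = 0.01367 × 15.70 = 0.2146 L/h
Infusion rate = CL × Css = 0.2146 × 16.4 = 3.519 mg/h

3.52 mg/h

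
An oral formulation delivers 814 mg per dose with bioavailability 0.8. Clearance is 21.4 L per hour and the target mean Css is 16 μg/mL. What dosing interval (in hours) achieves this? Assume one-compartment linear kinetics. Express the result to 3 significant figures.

F·D/τ = CL·Css → τ = F·D / (CL·Css).
τ = 0.8 × 814 / (21.4 × 16) = 1.902 h

1.90 h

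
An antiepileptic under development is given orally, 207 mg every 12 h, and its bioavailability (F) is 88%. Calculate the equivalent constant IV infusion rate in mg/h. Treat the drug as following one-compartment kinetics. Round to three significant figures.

Equivalent systemic input: infusion rate = F·D/τ.
Rate = 0.88 × 207 / 12 = 15.18 mg/h

15.2 mg/h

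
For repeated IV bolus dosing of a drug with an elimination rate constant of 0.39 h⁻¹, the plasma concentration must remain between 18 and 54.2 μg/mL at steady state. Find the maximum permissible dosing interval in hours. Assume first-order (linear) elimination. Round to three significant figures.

Between IV bolus doses, concentration decays as C = C₀·e^(−kτ), so C_peak/C_trough = e^(kτ).
τ_max = ln(C_peak/C_trough) / k = ln(54.2/18) / 0.3900 = 1.102 / 0.3900 = 2.826 h

2.83 h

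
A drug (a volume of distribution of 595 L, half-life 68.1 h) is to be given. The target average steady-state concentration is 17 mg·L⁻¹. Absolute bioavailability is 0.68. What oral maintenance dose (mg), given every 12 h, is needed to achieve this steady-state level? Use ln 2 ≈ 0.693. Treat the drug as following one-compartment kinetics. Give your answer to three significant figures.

1820 mg

k = 0.693/68.1 = 0.01018 h⁻¹, so CL = k·Vd = 0.01018 × 595.0 = 6.057 L/h
D = CL × Css × τ / F = 6.057 × 17 × 12 / 0.68 = 1817 mg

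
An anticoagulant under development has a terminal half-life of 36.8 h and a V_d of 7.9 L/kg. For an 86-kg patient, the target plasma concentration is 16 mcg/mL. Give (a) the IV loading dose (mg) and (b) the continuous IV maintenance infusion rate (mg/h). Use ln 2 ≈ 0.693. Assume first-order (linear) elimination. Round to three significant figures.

Vd = 7.9 L/kg × 86 kg = 679.4 L
LD = Vd × C = 679.4 × 16 = 10870 mg
CL = 0.693 × Vd / t½ = 0.693 × 679.4 / 36.8 = 12.79 L/h
Infusion rate = CL × Css = 12.79 × 16 = 204.6 mg/h

(a) 10900 mg; (b) 205 mg/h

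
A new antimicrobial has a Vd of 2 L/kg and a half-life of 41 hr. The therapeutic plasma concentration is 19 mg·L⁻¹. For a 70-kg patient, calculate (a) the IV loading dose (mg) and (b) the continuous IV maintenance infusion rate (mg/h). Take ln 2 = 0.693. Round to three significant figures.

(a) 2660 mg; (b) 45.0 mg/h

Vd = 2 L/kg × 70 kg = 140.0 L
LD = Vd × C = 140.0 × 19 = 2660 mg
CL = 0.693 × Vd / t½ = 0.693 × 140.0 / 41 = 2.366 L/h
Infusion rate = CL × Css = 2.366 × 19 = 44.95 mg/h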